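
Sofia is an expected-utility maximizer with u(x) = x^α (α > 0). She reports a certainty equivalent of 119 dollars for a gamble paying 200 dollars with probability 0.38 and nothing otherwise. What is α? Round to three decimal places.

α ≈ 1.864

Since u(0) = 0, the lottery's EU is 0.38·200^α.
Indifference: 119^α = 0.38·200^α, so (119/200)^α = 0.38.
Taking logs: α·ln(119/200) = ln(0.38), so α = -0.967584 / -0.519194 ≈ 1.864.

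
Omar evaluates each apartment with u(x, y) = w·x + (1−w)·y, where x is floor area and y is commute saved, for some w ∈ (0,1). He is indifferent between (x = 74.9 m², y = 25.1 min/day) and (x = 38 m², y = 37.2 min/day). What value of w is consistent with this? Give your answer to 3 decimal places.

Indifference: w·74.9 + (1−w)·25.1 = w·38 + (1−w)·37.2.
Collecting terms: w·36.9 = (1−w)·12.1.
The marginal rate of substitution is 12.1/36.9, so w = 12.1/(36.9+12.1) = 0.247.

w = 0.247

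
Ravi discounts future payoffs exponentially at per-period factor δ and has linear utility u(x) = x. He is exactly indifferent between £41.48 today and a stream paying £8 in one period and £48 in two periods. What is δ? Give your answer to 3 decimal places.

The stream is worth 8δ + 48δ² today, so 8δ + 48δ² = 41.48.
Rearranged: 48δ² + 8δ − 41.48 = 0.
The positive root is δ = [−8 + √(8² + 4·48·41.48)] / (2·48) = (−8 + 89.600)/96 ≈ 0.850.

δ ≈ 0.850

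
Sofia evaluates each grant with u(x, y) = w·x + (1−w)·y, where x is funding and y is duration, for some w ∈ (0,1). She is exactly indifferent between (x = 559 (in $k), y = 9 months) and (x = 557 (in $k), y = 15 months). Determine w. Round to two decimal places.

w = 0.75

u(559,9) = u(557,15) means w·559 + (1−w)·9 = w·557 + (1−w)·15.
Rearranging, 2·w − 6·(1−w) = 0.
So w/(1−w) = 6/2 = 3.0000, giving w = 6/(2+6) = 0.75.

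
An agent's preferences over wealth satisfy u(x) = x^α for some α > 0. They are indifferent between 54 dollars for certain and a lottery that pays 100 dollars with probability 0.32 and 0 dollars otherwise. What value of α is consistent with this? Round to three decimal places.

Since u(0) = 0, the lottery's EU is 0.32·100^α.
Indifference: 54^α = 0.32·100^α, so (54/100)^α = 0.32.
Take logs: α = ln 0.32 / ln(54/100) ≈ 1.84917.

α ≈ 1.849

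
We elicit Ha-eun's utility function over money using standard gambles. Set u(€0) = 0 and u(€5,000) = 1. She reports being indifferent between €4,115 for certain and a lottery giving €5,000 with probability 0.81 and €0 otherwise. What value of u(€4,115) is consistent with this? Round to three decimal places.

0.810

u(€4,115) equals the lottery's expected utility: 0.81·1 + 0.19·0 = 0.81.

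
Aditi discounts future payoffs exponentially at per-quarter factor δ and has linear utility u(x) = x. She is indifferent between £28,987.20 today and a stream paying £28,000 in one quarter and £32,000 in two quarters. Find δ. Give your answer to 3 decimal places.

Equating present values: 28987.20 = 28000δ + 32000δ².
So 32000δ² + 28000δ − 28987.20 = 0.
By the quadratic formula (taking the positive root), δ = (−28000 + √4494361600.00) / 64000 ≈ 0.610.

δ ≈ 0.610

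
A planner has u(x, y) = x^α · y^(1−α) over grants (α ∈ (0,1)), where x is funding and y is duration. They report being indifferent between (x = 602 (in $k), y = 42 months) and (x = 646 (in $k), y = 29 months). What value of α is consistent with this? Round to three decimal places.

Indifference: 602^α · 42^(1−α) = 646^α · 29^(1−α).
(602/646)^α = (29/42)^(1−α); take logs: α·ln(602/646) = (1−α)·ln(29/42), i.e. α·-0.070542 = (1−α)·-0.370374.
So α/(1−α) = (-0.370374)/(-0.070542) = 5.250404, and α = 5.250404/6.250404 ≈ 0.840.

α ≈ 0.840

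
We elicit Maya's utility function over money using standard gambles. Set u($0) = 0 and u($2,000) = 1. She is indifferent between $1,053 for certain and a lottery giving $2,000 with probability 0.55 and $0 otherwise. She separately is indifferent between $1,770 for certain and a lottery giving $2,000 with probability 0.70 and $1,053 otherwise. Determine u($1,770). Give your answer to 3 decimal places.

From the first indifference, u($1,053) = 0.55·u($2,000) + 0.45·u($0) = 0.55·1 + 0.45·0 = 0.55.
Chaining: u($1,770) = 0.70·1.00 + 0.30·0.55 = 0.8650.

0.865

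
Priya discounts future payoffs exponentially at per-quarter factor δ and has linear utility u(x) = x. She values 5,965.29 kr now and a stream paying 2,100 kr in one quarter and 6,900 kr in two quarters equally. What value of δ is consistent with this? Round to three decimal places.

δ ≈ 0.790

Present value of the stream is 2100·δ + 6900·δ². Indifference gives 2100δ + 6900δ² = 5965.29.
That is, 6900δ² + 2100δ − 5965.29 = 0, a quadratic in δ.
δ = (−2100 + √(2100² + 4·6900·5965.29)) / (2·6900) = (−2100 + √169052004.00) / 13800 ≈ 0.790.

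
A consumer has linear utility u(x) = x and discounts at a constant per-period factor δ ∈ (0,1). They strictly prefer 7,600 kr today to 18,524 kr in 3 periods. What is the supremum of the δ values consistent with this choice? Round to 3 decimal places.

Under u(x) = x this choice says 7600 > δ^3·18524.
So δ^3 < 7600/18524 = 0.41028; taking the cube root of both positive sides preserves the inequality.
δ < 0.41028^(1/3) = 0.743.

δ < 0.743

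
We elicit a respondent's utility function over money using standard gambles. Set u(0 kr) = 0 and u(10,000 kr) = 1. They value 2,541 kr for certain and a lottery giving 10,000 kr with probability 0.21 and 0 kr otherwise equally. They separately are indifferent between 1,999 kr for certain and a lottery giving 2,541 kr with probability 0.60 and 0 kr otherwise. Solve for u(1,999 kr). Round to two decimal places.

0.13

From the first indifference, u(2,541 kr) = 0.21·u(10,000 kr) + 0.79·u(0 kr) = 0.21·1 + 0.79·0 = 0.21.
The second indifference gives u(1,999 kr) = 0.60·u(2,541 kr) + 0.40·u(0 kr) = 0.60·0.21 + 0.40·0.00 = 0.1260.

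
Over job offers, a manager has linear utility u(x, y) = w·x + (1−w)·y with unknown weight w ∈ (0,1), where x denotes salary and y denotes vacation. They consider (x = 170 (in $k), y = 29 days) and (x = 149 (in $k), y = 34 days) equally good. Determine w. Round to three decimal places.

u(170,29) = u(149,34) means w·170 + (1−w)·29 = w·149 + (1−w)·34.
w·(170−149) = (1−w)·(34−29), i.e. w·21 = (1−w)·5.
So w/(1−w) = 5/21 = 0.2381, giving w = 5/(21+5) = 0.192.

w = 0.192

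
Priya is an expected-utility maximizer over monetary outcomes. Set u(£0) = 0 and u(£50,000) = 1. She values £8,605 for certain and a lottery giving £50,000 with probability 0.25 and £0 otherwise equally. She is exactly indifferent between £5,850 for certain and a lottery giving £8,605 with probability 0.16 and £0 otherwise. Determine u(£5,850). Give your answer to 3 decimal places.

0.040

The first gamble pins u(£8,605): it must equal 0.25·1 + 0.75·0 = 0.25.
Then u(£5,850) = 0.16·u(£8,605) + 0.84·u(£0) = 0.16·0.25 + 0.84·0.00 = 0.0400.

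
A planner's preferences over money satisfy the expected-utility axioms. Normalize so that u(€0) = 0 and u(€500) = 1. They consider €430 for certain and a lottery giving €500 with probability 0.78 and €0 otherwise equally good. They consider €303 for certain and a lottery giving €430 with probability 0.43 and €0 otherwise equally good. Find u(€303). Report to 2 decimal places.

The first gamble pins u(€430): it must equal 0.78·1 + 0.22·0 = 0.78.
Chaining: u(€303) = 0.43·0.78 + 0.57·0.00 = 0.3354.

0.34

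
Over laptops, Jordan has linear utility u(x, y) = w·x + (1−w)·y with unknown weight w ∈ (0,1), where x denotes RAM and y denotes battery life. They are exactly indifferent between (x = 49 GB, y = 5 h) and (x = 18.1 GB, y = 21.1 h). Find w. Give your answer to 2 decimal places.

Indifference: w·49 + (1−w)·5 = w·18.1 + (1−w)·21.1.
Collecting terms: w·30.9 = (1−w)·16.1.
Hence w = 16.1/(30.9+16.1) = 16.1/47 = 0.34.

w = 0.34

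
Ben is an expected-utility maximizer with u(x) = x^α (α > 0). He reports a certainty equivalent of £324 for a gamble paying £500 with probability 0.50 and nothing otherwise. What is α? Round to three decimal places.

The lottery's expected utility is 0.50·u(500) + 0.50·u(0) = 0.50·500^α (since u(0) = 0 for α > 0).
Indifference: 324^α = 0.50·500^α, so (324/500)^α = 0.50.
Take logs: α = ln 0.50 / ln(324/500) ≈ 1.59761.

α ≈ 1.598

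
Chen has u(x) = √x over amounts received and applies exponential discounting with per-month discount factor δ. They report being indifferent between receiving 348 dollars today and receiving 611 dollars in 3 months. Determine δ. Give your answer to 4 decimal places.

δ ≈ 0.9105

The payoff in 3 months is discounted by δ^3, so u(348) = δ^3·u(611) and δ^3 = u(348)/u(611).
Since u(x) = √x, δ^3 = √(348/611) = 0.75469.
Hence δ = (0.75469)^(1/3) = 0.910451.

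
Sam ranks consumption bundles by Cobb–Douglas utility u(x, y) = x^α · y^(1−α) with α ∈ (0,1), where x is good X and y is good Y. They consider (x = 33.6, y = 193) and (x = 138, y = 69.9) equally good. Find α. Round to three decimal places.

The Cobb–Douglas utilities coincide, so 33.6^α·193^(1−α) = 138^α·69.9^(1−α).
Taking logs: α·ln 33.6 + (1−α)·ln 193 = α·ln 138 + (1−α)·ln 69.9, i.e. α·-1.412728 = (1−α)·-1.015625.
With A = -1.412728 and B = -1.015625: α·A = (1−α)·B, so α = B/(A+B) = -1.015625/-2.428353 ≈ 0.418.

α ≈ 0.418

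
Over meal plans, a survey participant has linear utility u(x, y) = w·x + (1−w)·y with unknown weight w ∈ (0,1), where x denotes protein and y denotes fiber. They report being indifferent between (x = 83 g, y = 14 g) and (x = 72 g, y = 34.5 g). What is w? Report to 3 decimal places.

Equating utilities: w·83 + (1−w)·14 = w·72 + (1−w)·34.5.
Collecting terms: w·11 = (1−w)·20.5.
The marginal rate of substitution is 20.5/11, so w = 20.5/(11+20.5) = 0.651.

w = 0.651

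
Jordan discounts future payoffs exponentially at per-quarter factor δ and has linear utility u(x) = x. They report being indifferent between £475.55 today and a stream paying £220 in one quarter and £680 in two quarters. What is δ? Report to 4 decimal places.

Present value of the stream is 220·δ + 680·δ². Indifference gives 220δ + 680δ² = 475.55.
Rearranged: 680δ² + 220δ − 475.55 = 0.
By the quadratic formula (taking the positive root), δ = (−220 + √1341896.00) / 1360 ≈ 0.6900.

δ ≈ 0.6900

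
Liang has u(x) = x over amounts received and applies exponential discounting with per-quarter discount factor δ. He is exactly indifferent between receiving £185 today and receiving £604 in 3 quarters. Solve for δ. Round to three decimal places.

Equating discounted utilities: u(185) = δ^3·u(604) ⇒ δ^3 = u(185)/u(604).
With u(x) = x: δ^3 = 185/604 = 0.30629.
Hence δ = (0.30629)^(1/3) = 0.67408.

δ ≈ 0.674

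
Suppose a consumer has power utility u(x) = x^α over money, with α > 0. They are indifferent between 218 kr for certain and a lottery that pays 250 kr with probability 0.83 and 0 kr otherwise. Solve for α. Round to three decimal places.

α ≈ 1.360

EU(lottery) = 0.83·250^α + 0.17·0 = 0.83·250^α.
Setting u(218) equal to that: 218^α = 0.83·250^α ⇒ (218/250)^α = 0.83.
Taking logs: α·ln(218/250) = ln(0.83), so α = -0.186330 / -0.136966 ≈ 1.360.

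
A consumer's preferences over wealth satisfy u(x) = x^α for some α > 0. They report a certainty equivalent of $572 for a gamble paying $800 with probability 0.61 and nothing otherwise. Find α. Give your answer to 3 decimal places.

Since u(0) = 0, the lottery's EU is 0.61·800^α.
Equating: 572^α = 0.61·800^α, i.e. 0.7150^α = 0.61.
Take logs: α = ln 0.61 / ln(572/800) ≈ 1.47343.

α ≈ 1.473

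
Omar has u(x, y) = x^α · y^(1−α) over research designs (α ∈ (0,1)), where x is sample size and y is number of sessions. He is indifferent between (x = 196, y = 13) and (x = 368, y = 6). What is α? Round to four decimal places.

Set the two utilities equal: 196^α·13^(1−α) = 368^α·6^(1−α).
Taking logs: α·ln 196 + (1−α)·ln 13 = α·ln 368 + (1−α)·ln 6, i.e. α·-0.6299683 = (1−α)·-0.7731899.
Thus α·(-1.4031582) = -0.7731899, so α = -0.7731899/-1.4031582 ≈ 0.5510.

α ≈ 0.5510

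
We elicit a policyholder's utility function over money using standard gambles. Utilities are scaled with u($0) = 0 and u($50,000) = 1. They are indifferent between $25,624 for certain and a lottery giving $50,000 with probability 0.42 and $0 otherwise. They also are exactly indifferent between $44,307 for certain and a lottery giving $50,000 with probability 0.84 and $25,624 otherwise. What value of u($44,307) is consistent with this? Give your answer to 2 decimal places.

0.91

First, u($25,624) = 0.42·u($50,000) + 0.58·u($0) = 0.42.
The second indifference gives u($44,307) = 0.84·u($50,000) + 0.16·u($25,624) = 0.84·1.00 + 0.16·0.42 = 0.9072.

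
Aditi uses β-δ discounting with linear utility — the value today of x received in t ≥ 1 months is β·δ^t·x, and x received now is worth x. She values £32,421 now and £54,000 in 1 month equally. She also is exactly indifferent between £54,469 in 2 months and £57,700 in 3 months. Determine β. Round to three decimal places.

β ≈ 0.636

Both payoffs in the second observation are in the future, so β drops out: δ^2·54469 = δ^3·57700 ⇒ δ = 54469/57700 = 0.94400.
Now use the now-vs-future pair: 32421 = β·δ·54000 gives β = 32421/(0.94400·54000) ≈ 0.636.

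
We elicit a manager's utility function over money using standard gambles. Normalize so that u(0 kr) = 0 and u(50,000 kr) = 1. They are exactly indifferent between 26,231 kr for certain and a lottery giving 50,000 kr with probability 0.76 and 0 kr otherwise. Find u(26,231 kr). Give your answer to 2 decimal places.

By the standard-gamble method, u(26,231 kr) is just the indifference probability on the best outcome: 0.76.

0.76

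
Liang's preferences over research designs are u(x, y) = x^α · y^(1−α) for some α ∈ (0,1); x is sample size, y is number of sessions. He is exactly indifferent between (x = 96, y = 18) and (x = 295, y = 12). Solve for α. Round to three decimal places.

α ≈ 0.265

The Cobb–Douglas utilities coincide, so 96^α·18^(1−α) = 295^α·12^(1−α).
Taking logs: α·ln 96 + (1−α)·ln 18 = α·ln 295 + (1−α)·ln 12, i.e. α·-1.122627 = (1−α)·-0.405465.
So α/(1−α) = (-0.405465)/(-1.122627) = 0.361175, and α = 0.361175/1.361175 ≈ 0.265.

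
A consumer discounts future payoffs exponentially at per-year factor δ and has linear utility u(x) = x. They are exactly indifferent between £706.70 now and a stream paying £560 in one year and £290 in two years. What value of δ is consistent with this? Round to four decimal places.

δ ≈ 0.8700

The stream is worth 560δ + 290δ² today, so 560δ + 290δ² = 706.70.
Rearranged: 290δ² + 560δ − 706.70 = 0.
By the quadratic formula (taking the positive root), δ = (−560 + √1133372.00) / 580 ≈ 0.8700.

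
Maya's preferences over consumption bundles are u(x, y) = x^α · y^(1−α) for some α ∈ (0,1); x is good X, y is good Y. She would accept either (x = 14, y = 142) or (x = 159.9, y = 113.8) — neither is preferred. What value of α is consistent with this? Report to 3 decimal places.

The Cobb–Douglas utilities coincide, so 14^α·142^(1−α) = 159.9^α·113.8^(1−α).
Taking logs: α·ln 14 + (1−α)·ln 142 = α·ln 159.9 + (1−α)·ln 113.8, i.e. α·-2.435491 = (1−α)·-0.221385.
So α/(1−α) = (-0.221385)/(-2.435491) = 0.090900, and α = 0.090900/1.090900 ≈ 0.083.

α ≈ 0.083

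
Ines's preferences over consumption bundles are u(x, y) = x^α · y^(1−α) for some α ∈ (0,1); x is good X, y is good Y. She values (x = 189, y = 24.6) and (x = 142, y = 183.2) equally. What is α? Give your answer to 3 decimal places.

Set the two utilities equal: 189^α·24.6^(1−α) = 142^α·183.2^(1−α).
Rearrange to (189/142)^α = (183.2/24.6)^(1−α) and take logs: α·0.285920 = (1−α)·2.007832.
With A = 0.285920 and B = 2.007832: α·A = (1−α)·B, so α = B/(A+B) = 2.007832/2.293752 ≈ 0.875.

α ≈ 0.875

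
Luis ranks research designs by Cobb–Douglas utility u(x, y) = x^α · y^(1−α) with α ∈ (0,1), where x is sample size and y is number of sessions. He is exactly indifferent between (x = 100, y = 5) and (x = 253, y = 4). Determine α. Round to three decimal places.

Set the two utilities equal: 100^α·5^(1−α) = 253^α·4^(1−α).
(100/253)^α = (4/5)^(1−α); take logs: α·ln(100/253) = (1−α)·ln(4/5), i.e. α·-0.928219 = (1−α)·-0.223144.
With A = -0.928219 and B = -0.223144: α·A = (1−α)·B, so α = B/(A+B) = -0.223144/-1.151363 ≈ 0.194.

α ≈ 0.194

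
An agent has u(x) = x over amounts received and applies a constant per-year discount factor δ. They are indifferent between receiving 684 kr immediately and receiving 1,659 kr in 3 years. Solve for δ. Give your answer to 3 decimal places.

δ ≈ 0.744

The payoff in 3 years is discounted by δ^3, so u(684) = δ^3·u(1659) and δ^3 = u(684)/u(1659).
With u(x) = x: δ^3 = 684/1659 = 0.41230.
Hence δ = (0.41230)^(1/3) = 0.74428.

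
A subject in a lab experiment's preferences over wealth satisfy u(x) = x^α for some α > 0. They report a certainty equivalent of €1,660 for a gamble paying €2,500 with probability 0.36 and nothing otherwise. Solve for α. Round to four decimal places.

α ≈ 2.4950

EU(lottery) = 0.36·2500^α + 0.64·0 = 0.36·2500^α.
Equating: 1660^α = 0.36·2500^α, i.e. 0.6640^α = 0.36.
Taking logs: α·ln(1660/2500) = ln(0.36), so α = -1.0216512 / -0.4094731 ≈ 2.4950.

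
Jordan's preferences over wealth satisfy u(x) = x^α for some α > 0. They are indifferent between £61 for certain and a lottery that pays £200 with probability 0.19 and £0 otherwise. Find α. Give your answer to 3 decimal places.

α ≈ 1.399

EU(lottery) = 0.19·200^α + 0.81·0 = 0.19·200^α.
Setting u(61) equal to that: 61^α = 0.19·200^α ⇒ (61/200)^α = 0.19.
α = ln(0.19) / ln(61/200) = -1.660731/-1.187444 ≈ 1.399.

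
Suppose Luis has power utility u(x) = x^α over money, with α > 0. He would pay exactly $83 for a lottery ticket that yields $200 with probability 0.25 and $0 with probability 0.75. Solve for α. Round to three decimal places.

The lottery's expected utility is 0.25·u(200) + 0.75·u(0) = 0.25·200^α (since u(0) = 0 for α > 0).
Equating: 83^α = 0.25·200^α, i.e. 0.4150^α = 0.25.
Taking logs: α·ln(83/200) = ln(0.25), so α = -1.386294 / -0.879477 ≈ 1.576.

α ≈ 1.576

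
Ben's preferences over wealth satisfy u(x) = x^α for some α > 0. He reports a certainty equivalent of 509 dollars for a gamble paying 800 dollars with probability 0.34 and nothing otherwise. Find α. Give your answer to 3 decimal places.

α ≈ 2.386

Since u(0) = 0, the lottery's EU is 0.34·800^α.
Setting u(509) equal to that: 509^α = 0.34·800^α ⇒ (509/800)^α = 0.34.
Take logs: α = ln 0.34 / ln(509/800) ≈ 2.38588.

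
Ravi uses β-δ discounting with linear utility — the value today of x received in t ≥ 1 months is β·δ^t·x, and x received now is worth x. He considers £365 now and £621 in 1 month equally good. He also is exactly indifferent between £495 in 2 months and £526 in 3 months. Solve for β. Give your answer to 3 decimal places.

Both payoffs in the second observation are in the future, so β drops out: δ^2·495 = δ^3·526 ⇒ δ = 495/526 = 0.94106.
The first indifference: 365 = β·δ·621, so β = 365/(δ·621) = 365/(0.94106·621) ≈ 0.625.

β ≈ 0.625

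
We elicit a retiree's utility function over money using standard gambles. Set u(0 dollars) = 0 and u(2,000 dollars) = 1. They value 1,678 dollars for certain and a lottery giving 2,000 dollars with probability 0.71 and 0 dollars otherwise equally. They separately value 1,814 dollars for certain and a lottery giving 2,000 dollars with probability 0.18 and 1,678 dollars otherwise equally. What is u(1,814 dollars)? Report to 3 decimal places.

0.762

First, u(1,678 dollars) = 0.71·u(2,000 dollars) + 0.29·u(0 dollars) = 0.71.
Then u(1,814 dollars) = 0.18·u(2,000 dollars) + 0.82·u(1,678 dollars) = 0.18·1.00 + 0.82·0.71 = 0.7622.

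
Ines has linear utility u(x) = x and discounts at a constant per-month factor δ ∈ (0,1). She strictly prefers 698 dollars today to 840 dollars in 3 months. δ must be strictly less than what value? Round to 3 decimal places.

Comparing present values: 698 > δ^3·840.
So δ^3 < 698/840 = 0.83095; taking the cube root of both positive sides preserves the inequality.
δ < 0.83095^(1/3) = 0.940.

δ < 0.940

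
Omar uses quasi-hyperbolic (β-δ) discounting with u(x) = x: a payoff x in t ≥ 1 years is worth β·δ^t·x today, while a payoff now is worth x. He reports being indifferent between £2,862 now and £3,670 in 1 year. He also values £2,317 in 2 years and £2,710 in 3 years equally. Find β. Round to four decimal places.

From the later pair, β·δ^2·2317 = β·δ^3·2710; dividing through, δ = 2317/2710 = 0.85498.
Substituting δ into 2862 = β·δ·3670: β = 2862/(3137.782) ≈ 0.9121.

β ≈ 0.9121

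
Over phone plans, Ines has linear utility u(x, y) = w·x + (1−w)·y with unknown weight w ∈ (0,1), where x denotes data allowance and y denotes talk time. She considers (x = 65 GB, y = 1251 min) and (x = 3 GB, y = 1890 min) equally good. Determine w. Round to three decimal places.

Indifference: w·65 + (1−w)·1251 = w·3 + (1−w)·1890.
w·(65−3) = (1−w)·(1890−1251), i.e. w·62 = (1−w)·639.
So w/(1−w) = 639/62 = 10.3065, giving w = 639/(62+639) = 0.912.

w = 0.912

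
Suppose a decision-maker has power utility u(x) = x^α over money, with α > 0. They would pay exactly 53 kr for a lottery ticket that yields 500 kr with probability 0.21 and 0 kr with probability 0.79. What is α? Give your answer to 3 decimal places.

α ≈ 0.695

Since u(0) = 0, the lottery's EU is 0.21·500^α.
Indifference: 53^α = 0.21·500^α, so (53/500)^α = 0.21.
α = ln(0.21) / ln(53/500) = -1.560648/-2.244316 ≈ 0.695.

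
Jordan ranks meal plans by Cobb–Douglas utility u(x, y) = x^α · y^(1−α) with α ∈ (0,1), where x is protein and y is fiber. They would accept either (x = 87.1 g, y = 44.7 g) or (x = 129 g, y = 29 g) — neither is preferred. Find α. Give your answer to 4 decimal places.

α ≈ 0.5242

Indifference: 87.1^α · 44.7^(1−α) = 129^α · 29^(1−α).
Rearrange to (87.1/129)^α = (29/44.7)^(1−α) and take logs: α·-0.3927555 = (1−α)·-0.4326777.
So α/(1−α) = (-0.4326777)/(-0.3927555) = 1.1016464, and α = 1.1016464/2.1016464 ≈ 0.5242.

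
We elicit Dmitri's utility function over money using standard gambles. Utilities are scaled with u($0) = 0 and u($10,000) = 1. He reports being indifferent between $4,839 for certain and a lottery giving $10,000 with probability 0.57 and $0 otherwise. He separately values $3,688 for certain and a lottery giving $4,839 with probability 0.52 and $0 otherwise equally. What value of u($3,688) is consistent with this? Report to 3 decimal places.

First, u($4,839) = 0.57·u($10,000) + 0.43·u($0) = 0.57.
Then u($3,688) = 0.52·u($4,839) + 0.48·u($0) = 0.52·0.57 + 0.48·0.00 = 0.2964.

0.296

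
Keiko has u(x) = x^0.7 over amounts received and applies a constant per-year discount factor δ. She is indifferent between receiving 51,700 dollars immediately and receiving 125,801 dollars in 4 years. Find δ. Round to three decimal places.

Indifference means u(51700) = δ^4 · u(125801), so δ^4 = u(51700)/u(125801).
With u(x) = x^0.7: δ^4 = 51700^0.7/125801^0.7 = (51700/125801)^0.7 = 0.53662.
Hence δ = (0.53662)^(1/4) = 0.85589.

δ ≈ 0.856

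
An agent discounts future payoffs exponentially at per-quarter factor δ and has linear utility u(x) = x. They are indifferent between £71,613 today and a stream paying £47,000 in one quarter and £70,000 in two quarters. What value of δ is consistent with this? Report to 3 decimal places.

Present value of the stream is 47000·δ + 70000·δ². Indifference gives 47000δ + 70000δ² = 71613.
That is, 70000δ² + 47000δ − 71613 = 0, a quadratic in δ.
δ = (−47000 + √(47000² + 4·70000·71613)) / (2·70000) = (−47000 + √22260640000.00) / 140000 ≈ 0.730.

δ ≈ 0.730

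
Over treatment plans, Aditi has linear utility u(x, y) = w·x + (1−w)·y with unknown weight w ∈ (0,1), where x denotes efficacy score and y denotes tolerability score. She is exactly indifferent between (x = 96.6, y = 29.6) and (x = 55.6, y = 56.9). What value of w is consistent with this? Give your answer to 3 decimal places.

u(96.6,29.6) = u(55.6,56.9) means w·96.6 + (1−w)·29.6 = w·55.6 + (1−w)·56.9.
Collecting terms: w·41 = (1−w)·27.3.
Hence w = 27.3/(41+27.3) = 27.3/68.3 = 0.400.

w = 0.400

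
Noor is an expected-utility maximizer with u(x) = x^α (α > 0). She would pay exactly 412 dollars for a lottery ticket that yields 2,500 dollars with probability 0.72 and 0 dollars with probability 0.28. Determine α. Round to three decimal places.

EU(lottery) = 0.72·2500^α + 0.28·0 = 0.72·2500^α.
Indifference: 412^α = 0.72·2500^α, so (412/2500)^α = 0.72.
Take logs: α = ln 0.72 / ln(412/2500) ≈ 0.18220.

α ≈ 0.182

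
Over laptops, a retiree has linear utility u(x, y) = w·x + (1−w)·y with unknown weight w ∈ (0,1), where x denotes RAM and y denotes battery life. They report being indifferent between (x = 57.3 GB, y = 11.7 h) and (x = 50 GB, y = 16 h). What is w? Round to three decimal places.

Indifference: w·57.3 + (1−w)·11.7 = w·50 + (1−w)·16.
Rearranging, 7.3·w − 4.3·(1−w) = 0.
The marginal rate of substitution is 4.3/7.3, so w = 4.3/(7.3+4.3) = 0.371.

w = 0.371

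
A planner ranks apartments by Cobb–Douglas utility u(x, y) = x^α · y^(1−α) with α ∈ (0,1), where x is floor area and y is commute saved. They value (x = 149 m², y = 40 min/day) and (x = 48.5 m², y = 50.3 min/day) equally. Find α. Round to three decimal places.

α ≈ 0.170

Indifference: 149^α · 40^(1−α) = 48.5^α · 50.3^(1−α).
Rearrange to (149/48.5)^α = (50.3/40)^(1−α) and take logs: α·1.122383 = (1−α)·0.229126.
So α/(1−α) = (0.229126)/(1.122383) = 0.204142, and α = 0.204142/1.204142 ≈ 0.170.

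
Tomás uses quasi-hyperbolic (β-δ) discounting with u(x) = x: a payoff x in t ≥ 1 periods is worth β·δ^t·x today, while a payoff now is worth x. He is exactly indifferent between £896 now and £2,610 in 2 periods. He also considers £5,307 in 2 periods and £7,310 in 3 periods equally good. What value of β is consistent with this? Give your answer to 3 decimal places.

From the later pair, β·δ^2·5307 = β·δ^3·7310; dividing through, δ = 5307/7310 = 0.72599.
Substituting δ into 896 = β·δ^2·2610: β = 896/(1375.637) ≈ 0.651.

β ≈ 0.651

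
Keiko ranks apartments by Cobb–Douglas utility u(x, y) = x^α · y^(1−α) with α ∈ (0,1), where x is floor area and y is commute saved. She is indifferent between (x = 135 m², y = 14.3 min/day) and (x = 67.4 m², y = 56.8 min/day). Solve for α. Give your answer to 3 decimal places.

α ≈ 0.665

The Cobb–Douglas utilities coincide, so 135^α·14.3^(1−α) = 67.4^α·56.8^(1−α).
(135/67.4)^α = (56.8/14.3)^(1−α); take logs: α·ln(135/67.4) = (1−α)·ln(56.8/14.3), i.e. α·0.694630 = (1−α)·1.379277.
Thus α·(2.073907) = 1.379277, so α = 1.379277/2.073907 ≈ 0.665.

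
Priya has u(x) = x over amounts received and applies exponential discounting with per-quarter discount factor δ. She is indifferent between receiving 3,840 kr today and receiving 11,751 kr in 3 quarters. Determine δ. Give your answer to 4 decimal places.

δ ≈ 0.6888

The payoff in 3 quarters is discounted by δ^3, so u(3840) = δ^3·u(11751) and δ^3 = u(3840)/u(11751).
With u(x) = x: δ^3 = 3840/11751 = 0.32678.
So δ = 0.32678^(1/3) ≈ 0.6888.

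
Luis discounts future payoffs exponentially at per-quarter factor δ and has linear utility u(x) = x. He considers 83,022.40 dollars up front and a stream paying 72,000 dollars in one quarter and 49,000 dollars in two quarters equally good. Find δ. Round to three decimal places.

δ ≈ 0.760

Equating present values: 83022.40 = 72000δ + 49000δ².
Rearranged: 49000δ² + 72000δ − 83022.40 = 0.
The positive root is δ = [−72000 + √(72000² + 4·49000·83022.40)] / (2·49000) = (−72000 + 146480.000)/98000 ≈ 0.760.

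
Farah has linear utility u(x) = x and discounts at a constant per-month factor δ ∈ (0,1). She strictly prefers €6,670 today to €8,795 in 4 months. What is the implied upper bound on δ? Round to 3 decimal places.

δ < 0.933

The preference means 6670 > δ^4·8795.
So δ^4 < 6670/8795 = 0.75839; taking the 4th root of both positive sides preserves the inequality.
δ < 0.75839^(1/4) = 0.933.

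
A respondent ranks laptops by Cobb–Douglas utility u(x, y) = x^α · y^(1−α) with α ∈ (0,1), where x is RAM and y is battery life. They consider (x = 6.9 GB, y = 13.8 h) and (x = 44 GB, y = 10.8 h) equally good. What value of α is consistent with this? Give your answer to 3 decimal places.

α ≈ 0.117

The Cobb–Douglas utilities coincide, so 6.9^α·13.8^(1−α) = 44^α·10.8^(1−α).
Rearrange to (6.9/44)^α = (10.8/13.8)^(1−α) and take logs: α·-1.852668 = (1−α)·-0.245122.
So α/(1−α) = (-0.245122)/(-1.852668) = 0.132308, and α = 0.132308/1.132308 ≈ 0.117.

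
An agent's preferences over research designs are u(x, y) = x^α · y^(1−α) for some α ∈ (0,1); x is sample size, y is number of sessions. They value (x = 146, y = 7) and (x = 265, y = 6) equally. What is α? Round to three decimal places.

α ≈ 0.205

Set the two utilities equal: 146^α·7^(1−α) = 265^α·6^(1−α).
Rearrange to (146/265)^α = (6/7)^(1−α) and take logs: α·-0.596123 = (1−α)·-0.154151.
So α/(1−α) = (-0.154151)/(-0.596123) = 0.258589, and α = 0.258589/1.258589 ≈ 0.205.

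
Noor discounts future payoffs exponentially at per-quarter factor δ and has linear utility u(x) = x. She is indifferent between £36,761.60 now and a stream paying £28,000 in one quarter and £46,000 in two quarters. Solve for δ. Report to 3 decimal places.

δ ≈ 0.640

Equating present values: 36761.60 = 28000δ + 46000δ².
So 46000δ² + 28000δ − 36761.60 = 0.
The positive root is δ = [−28000 + √(28000² + 4·46000·36761.60)] / (2·46000) = (−28000 + 86880.000)/92000 ≈ 0.640.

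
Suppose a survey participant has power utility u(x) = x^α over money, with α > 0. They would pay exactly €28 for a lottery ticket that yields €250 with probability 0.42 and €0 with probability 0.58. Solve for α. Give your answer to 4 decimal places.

α ≈ 0.3963

The lottery's expected utility is 0.42·u(250) + 0.58·u(0) = 0.42·250^α (since u(0) = 0 for α > 0).
Indifference: 28^α = 0.42·250^α, so (28/250)^α = 0.42.
Taking logs: α·ln(28/250) = ln(0.42), so α = -0.8675006 / -2.1892564 ≈ 0.3963.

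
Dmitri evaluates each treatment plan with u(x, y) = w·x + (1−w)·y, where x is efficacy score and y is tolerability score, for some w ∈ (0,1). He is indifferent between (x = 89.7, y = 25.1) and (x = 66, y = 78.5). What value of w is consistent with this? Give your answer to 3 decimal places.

w = 0.693

Equating utilities: w·89.7 + (1−w)·25.1 = w·66 + (1−w)·78.5.
w·(89.7−66) = (1−w)·(78.5−25.1), i.e. w·23.7 = (1−w)·53.4.
So w/(1−w) = 53.4/23.7 = 2.2532, giving w = 53.4/(23.7+53.4) = 0.693.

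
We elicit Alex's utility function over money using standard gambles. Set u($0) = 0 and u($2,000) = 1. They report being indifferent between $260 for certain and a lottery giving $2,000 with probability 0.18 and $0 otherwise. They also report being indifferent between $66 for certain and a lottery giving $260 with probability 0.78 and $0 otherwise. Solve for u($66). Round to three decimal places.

0.140

The first gamble pins u($260): it must equal 0.18·1 + 0.82·0 = 0.18.
Then u($66) = 0.78·u($260) + 0.22·u($0) = 0.78·0.18 + 0.22·0.00 = 0.1404.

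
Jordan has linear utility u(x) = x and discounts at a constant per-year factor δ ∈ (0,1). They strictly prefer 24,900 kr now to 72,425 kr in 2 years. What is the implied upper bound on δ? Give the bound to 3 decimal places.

δ < 0.586

Comparing present values: 24900 > δ^2·72425.
Dividing by 72425: δ^2 < 0.34380. Both sides are positive, so the square root keeps the direction.
δ < (24900/72425)^(1/2) ≈ 0.586.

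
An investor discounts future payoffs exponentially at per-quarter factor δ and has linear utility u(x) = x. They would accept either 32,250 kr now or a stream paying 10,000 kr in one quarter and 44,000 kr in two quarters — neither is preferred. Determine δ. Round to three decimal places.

Equating present values: 32250 = 10000δ + 44000δ².
So 44000δ² + 10000δ − 32250 = 0.
By the quadratic formula (taking the positive root), δ = (−10000 + √5776000000.00) / 88000 ≈ 0.750.

δ ≈ 0.750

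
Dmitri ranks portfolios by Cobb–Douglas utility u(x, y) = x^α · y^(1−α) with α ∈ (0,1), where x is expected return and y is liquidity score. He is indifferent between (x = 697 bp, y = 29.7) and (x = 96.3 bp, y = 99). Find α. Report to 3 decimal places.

α ≈ 0.378

The Cobb–Douglas utilities coincide, so 697^α·29.7^(1−α) = 96.3^α·99^(1−α).
Taking logs: α·ln 697 + (1−α)·ln 29.7 = α·ln 96.3 + (1−α)·ln 99, i.e. α·1.979317 = (1−α)·1.203973.
With A = 1.979317 and B = 1.203973: α·A = (1−α)·B, so α = B/(A+B) = 1.203973/3.183290 ≈ 0.378.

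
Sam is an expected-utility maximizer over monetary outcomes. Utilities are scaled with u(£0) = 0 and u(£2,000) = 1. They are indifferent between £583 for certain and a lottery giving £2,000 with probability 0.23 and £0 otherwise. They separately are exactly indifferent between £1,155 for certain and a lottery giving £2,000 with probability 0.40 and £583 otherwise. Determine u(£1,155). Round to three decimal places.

The first gamble pins u(£583): it must equal 0.23·1 + 0.77·0 = 0.23.
Chaining: u(£1,155) = 0.40·1.00 + 0.60·0.23 = 0.5380.

0.538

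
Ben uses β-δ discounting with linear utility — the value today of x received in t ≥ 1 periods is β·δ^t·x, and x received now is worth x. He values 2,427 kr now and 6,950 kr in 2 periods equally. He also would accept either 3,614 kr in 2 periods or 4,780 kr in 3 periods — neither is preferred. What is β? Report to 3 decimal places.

β ≈ 0.611

From the later pair, β·δ^2·3614 = β·δ^3·4780; dividing through, δ = 3614/4780 = 0.75607.
Substituting δ into 2427 = β·δ^2·6950: β = 2427/(3972.879) ≈ 0.611.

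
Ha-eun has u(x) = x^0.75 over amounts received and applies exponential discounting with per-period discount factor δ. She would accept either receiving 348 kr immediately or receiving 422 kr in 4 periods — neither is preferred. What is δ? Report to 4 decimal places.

δ ≈ 0.9645

The payoff in 4 periods is discounted by δ^4, so u(348) = δ^4·u(422) and δ^4 = u(348)/u(422).
Since u(x) = x^0.75, δ^4 = (348/422)^0.75 = 0.82464^0.75 = 0.86537.
So δ = 0.86537^(1/4) ≈ 0.9645.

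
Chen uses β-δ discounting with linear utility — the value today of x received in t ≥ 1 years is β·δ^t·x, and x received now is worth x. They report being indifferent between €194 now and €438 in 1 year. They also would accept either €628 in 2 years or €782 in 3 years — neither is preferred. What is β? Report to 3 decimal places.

β ≈ 0.552

From the later pair, β·δ^2·628 = β·δ^3·782; dividing through, δ = 628/782 = 0.80307.
Substituting δ into 194 = β·δ·438: β = 194/(351.744) ≈ 0.552.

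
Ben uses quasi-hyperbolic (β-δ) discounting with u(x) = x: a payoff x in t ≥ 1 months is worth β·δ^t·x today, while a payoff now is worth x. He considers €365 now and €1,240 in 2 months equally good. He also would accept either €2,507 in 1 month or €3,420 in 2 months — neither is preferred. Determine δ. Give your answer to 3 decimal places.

δ ≈ 0.733

The second indifference involves only future payoffs, so β cancels: β·δ^1·2507 = β·δ^2·3420, giving δ = 2507/3420 = 0.73304.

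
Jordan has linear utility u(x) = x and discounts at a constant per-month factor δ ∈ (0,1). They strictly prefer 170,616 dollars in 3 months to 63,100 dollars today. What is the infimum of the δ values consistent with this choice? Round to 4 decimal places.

δ > 0.7178

Comparing present values: 63100 < δ^3·170616.
So δ^3 > 63100/170616 = 0.36984; taking the cube root of both positive sides preserves the inequality.
δ > 0.36984^(1/3) = 0.7178.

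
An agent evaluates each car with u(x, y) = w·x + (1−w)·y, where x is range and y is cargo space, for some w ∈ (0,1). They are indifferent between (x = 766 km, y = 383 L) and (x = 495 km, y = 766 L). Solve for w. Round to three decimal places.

w = 0.586

u(766,383) = u(495,766) means w·766 + (1−w)·383 = w·495 + (1−w)·766.
Collecting terms: w·271 = (1−w)·383.
Hence w = 383/(271+383) = 383/654 = 0.586.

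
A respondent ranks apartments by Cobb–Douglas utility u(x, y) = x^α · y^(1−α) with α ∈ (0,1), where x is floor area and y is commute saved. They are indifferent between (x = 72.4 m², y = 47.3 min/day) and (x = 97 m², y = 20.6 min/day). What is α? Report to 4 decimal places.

Set the two utilities equal: 72.4^α·47.3^(1−α) = 97^α·20.6^(1−α).
Taking logs: α·ln 72.4 + (1−α)·ln 47.3 = α·ln 97 + (1−α)·ln 20.6, i.e. α·-0.2925047 = (1−α)·-0.8312192.
So α/(1−α) = (-0.8312192)/(-0.2925047) = 2.8417294, and α = 2.8417294/3.8417294 ≈ 0.7397.

α ≈ 0.7397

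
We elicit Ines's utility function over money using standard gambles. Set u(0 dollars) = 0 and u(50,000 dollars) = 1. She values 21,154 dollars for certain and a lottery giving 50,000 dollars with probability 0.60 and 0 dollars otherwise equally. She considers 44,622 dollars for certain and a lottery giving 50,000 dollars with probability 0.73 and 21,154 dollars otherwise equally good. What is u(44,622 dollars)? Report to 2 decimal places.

The first gamble pins u(21,154 dollars): it must equal 0.60·1 + 0.40·0 = 0.60.
Chaining: u(44,622 dollars) = 0.73·1.00 + 0.27·0.60 = 0.8920.

0.89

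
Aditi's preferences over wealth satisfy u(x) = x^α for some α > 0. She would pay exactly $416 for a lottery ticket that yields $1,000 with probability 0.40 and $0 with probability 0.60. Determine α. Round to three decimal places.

The lottery's expected utility is 0.40·u(1000) + 0.60·u(0) = 0.40·1000^α (since u(0) = 0 for α > 0).
Indifference: 416^α = 0.40·1000^α, so (416/1000)^α = 0.40.
Take logs: α = ln 0.40 / ln(416/1000) ≈ 1.04472.

α ≈ 1.045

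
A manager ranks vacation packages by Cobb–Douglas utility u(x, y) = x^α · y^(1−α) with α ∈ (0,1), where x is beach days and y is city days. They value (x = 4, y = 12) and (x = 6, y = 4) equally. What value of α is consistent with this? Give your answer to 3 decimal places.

α ≈ 0.730

Indifference: 4^α · 12^(1−α) = 6^α · 4^(1−α).
Taking logs: α·ln 4 + (1−α)·ln 12 = α·ln 6 + (1−α)·ln 4, i.e. α·-0.405465 = (1−α)·-1.098612.
With A = -0.405465 and B = -1.098612: α·A = (1−α)·B, so α = B/(A+B) = -1.098612/-1.504077 ≈ 0.730.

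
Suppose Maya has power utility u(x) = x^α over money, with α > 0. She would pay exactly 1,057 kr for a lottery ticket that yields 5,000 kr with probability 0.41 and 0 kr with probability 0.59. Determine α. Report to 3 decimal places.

α ≈ 0.574

EU(lottery) = 0.41·5000^α + 0.59·0 = 0.41·5000^α.
Indifference: 1057^α = 0.41·5000^α, so (1057/5000)^α = 0.41.
Take logs: α = ln 0.41 / ln(1057/5000) ≈ 0.57374.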